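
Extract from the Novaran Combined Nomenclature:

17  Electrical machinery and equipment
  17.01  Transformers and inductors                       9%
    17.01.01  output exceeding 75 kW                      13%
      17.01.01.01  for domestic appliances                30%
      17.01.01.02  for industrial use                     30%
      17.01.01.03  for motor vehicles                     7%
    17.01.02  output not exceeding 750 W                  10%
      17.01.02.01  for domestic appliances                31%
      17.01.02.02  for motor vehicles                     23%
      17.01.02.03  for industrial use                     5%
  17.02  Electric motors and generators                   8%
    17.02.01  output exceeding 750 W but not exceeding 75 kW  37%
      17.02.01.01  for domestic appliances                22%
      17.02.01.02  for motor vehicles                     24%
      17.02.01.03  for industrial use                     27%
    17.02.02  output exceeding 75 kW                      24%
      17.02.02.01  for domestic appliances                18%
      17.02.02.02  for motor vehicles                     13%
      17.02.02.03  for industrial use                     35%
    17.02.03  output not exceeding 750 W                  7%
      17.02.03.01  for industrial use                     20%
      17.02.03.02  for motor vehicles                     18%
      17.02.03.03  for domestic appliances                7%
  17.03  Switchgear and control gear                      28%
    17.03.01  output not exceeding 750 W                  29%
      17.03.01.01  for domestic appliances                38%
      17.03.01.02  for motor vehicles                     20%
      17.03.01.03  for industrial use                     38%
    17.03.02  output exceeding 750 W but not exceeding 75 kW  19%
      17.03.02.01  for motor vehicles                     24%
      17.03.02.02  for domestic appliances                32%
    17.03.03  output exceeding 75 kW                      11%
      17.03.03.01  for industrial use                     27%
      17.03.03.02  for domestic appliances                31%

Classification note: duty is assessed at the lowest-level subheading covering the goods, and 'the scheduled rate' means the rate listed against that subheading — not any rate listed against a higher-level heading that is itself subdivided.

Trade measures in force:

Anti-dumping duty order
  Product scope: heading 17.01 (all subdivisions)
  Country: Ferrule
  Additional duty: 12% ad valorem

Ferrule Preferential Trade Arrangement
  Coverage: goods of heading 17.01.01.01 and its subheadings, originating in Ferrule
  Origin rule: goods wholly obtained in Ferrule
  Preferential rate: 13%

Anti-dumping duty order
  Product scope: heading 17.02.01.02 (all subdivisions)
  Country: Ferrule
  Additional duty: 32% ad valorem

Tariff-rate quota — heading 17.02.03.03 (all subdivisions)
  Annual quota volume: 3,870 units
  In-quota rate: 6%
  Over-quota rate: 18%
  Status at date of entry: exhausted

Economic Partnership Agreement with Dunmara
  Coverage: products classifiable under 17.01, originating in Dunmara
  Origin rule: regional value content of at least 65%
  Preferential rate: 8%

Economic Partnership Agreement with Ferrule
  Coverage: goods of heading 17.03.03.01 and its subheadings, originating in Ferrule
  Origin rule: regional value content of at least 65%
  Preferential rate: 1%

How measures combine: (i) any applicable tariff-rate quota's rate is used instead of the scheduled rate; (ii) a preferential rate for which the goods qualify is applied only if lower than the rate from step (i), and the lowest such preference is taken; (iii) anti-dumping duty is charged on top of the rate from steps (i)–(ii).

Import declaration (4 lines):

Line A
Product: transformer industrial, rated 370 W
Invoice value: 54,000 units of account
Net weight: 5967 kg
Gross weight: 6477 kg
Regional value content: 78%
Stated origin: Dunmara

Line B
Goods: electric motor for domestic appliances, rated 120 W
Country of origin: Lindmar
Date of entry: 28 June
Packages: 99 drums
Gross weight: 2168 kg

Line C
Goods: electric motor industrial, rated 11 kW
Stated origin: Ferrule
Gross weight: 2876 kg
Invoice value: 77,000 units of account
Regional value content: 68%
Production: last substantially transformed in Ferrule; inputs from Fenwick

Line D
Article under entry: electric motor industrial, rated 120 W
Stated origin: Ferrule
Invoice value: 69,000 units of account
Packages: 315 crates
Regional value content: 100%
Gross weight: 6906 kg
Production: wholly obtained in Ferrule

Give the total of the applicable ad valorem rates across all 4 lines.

70%

Line A: transformer → 17.01; rated 370 W → 17.01.02; industrial → 17.01.02.03. Scheduled 5%. Dunmara agreement on 17.01: RVC ≥ 65% → 8% available; preference 8% not lower than 5% → no reduction. → 5%.
Line B: electric motor → 17.02; rated 120 W → 17.02.03; for domestic appliances → 17.02.03.03. Scheduled 7%. quota on 17.02.03.03 exhausted → over-quota 18%. → 18%.
Line C: electric motor → 17.02; rated 11 kW → 17.02.01; industrial → 17.02.01.03. Scheduled 27%. Ferrule agreement on 17.01.01.01: 17.02.01.03 not covered; Ferrule agreement on 17.03.03.01: 17.02.01.03 not covered. → 27%.
Line D: electric motor → 17.02; rated 120 W → 17.02.03; industrial → 17.02.03.01. Scheduled 20%. Ferrule agreement on 17.01.01.01: 17.02.03.01 not covered; Ferrule agreement on 17.03.03.01: 17.02.03.01 not covered. → 20%.
Sum: 5% + 18% + 27% + 20% = 70%.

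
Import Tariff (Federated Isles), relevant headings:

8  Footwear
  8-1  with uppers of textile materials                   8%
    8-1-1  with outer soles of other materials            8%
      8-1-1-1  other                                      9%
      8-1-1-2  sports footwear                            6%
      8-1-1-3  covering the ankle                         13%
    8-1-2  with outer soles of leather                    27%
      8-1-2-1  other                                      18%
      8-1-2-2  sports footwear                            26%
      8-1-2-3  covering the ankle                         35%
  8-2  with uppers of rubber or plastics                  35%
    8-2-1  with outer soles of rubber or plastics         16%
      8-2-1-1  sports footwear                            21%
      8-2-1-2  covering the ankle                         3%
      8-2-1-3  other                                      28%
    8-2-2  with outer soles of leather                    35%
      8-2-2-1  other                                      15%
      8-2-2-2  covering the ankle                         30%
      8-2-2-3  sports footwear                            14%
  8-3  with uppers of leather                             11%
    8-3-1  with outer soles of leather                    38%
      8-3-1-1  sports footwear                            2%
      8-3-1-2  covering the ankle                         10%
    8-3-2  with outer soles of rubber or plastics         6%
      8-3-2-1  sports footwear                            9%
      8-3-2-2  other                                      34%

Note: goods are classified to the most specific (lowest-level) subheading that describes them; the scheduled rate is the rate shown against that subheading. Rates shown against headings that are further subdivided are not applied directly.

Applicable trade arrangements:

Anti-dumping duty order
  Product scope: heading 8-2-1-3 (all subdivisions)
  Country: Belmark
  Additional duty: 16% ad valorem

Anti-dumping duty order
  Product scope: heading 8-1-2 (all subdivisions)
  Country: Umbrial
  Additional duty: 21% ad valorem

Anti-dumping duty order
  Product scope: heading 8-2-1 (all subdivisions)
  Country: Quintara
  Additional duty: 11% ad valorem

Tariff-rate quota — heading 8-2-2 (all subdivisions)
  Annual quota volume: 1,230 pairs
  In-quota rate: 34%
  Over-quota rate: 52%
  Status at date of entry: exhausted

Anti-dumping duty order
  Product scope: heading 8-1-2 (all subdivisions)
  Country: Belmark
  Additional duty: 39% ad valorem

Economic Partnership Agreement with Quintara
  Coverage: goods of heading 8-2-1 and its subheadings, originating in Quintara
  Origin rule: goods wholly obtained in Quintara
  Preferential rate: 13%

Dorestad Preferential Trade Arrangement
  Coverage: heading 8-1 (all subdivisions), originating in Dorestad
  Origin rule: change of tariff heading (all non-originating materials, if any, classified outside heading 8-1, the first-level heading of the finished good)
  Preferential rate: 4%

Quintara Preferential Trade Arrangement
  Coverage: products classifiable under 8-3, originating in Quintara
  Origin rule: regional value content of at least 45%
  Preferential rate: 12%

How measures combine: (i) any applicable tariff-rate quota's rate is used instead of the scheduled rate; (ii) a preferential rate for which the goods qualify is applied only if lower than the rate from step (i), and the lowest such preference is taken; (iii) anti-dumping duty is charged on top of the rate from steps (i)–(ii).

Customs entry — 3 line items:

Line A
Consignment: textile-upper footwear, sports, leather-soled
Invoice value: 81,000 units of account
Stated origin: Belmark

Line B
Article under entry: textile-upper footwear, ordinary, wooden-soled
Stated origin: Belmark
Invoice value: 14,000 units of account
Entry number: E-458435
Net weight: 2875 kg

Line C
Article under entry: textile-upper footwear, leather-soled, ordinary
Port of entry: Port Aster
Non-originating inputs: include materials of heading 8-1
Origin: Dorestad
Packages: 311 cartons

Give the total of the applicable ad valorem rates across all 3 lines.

Line A: textile-upper → 8-1; leather-soled → 8-1-2; sports → 8-1-2-2. Scheduled 26%. anti-dumping (Belmark, 8-1-2): +39%; total 26% + 39% = 65%. → 65%.
Line B: textile-upper → 8-1; wooden-soled → 8-1-1; ordinary → 8-1-1-1. Scheduled 9%. No special measure applies. → 9%.
Line C: textile-upper → 8-1; leather-soled → 8-1-2; ordinary → 8-1-2-1. Scheduled 18%. Dorestad agreement on 8-1: CTH not met. → 18%.
Sum: 65% + 9% + 18% = 92%.

92%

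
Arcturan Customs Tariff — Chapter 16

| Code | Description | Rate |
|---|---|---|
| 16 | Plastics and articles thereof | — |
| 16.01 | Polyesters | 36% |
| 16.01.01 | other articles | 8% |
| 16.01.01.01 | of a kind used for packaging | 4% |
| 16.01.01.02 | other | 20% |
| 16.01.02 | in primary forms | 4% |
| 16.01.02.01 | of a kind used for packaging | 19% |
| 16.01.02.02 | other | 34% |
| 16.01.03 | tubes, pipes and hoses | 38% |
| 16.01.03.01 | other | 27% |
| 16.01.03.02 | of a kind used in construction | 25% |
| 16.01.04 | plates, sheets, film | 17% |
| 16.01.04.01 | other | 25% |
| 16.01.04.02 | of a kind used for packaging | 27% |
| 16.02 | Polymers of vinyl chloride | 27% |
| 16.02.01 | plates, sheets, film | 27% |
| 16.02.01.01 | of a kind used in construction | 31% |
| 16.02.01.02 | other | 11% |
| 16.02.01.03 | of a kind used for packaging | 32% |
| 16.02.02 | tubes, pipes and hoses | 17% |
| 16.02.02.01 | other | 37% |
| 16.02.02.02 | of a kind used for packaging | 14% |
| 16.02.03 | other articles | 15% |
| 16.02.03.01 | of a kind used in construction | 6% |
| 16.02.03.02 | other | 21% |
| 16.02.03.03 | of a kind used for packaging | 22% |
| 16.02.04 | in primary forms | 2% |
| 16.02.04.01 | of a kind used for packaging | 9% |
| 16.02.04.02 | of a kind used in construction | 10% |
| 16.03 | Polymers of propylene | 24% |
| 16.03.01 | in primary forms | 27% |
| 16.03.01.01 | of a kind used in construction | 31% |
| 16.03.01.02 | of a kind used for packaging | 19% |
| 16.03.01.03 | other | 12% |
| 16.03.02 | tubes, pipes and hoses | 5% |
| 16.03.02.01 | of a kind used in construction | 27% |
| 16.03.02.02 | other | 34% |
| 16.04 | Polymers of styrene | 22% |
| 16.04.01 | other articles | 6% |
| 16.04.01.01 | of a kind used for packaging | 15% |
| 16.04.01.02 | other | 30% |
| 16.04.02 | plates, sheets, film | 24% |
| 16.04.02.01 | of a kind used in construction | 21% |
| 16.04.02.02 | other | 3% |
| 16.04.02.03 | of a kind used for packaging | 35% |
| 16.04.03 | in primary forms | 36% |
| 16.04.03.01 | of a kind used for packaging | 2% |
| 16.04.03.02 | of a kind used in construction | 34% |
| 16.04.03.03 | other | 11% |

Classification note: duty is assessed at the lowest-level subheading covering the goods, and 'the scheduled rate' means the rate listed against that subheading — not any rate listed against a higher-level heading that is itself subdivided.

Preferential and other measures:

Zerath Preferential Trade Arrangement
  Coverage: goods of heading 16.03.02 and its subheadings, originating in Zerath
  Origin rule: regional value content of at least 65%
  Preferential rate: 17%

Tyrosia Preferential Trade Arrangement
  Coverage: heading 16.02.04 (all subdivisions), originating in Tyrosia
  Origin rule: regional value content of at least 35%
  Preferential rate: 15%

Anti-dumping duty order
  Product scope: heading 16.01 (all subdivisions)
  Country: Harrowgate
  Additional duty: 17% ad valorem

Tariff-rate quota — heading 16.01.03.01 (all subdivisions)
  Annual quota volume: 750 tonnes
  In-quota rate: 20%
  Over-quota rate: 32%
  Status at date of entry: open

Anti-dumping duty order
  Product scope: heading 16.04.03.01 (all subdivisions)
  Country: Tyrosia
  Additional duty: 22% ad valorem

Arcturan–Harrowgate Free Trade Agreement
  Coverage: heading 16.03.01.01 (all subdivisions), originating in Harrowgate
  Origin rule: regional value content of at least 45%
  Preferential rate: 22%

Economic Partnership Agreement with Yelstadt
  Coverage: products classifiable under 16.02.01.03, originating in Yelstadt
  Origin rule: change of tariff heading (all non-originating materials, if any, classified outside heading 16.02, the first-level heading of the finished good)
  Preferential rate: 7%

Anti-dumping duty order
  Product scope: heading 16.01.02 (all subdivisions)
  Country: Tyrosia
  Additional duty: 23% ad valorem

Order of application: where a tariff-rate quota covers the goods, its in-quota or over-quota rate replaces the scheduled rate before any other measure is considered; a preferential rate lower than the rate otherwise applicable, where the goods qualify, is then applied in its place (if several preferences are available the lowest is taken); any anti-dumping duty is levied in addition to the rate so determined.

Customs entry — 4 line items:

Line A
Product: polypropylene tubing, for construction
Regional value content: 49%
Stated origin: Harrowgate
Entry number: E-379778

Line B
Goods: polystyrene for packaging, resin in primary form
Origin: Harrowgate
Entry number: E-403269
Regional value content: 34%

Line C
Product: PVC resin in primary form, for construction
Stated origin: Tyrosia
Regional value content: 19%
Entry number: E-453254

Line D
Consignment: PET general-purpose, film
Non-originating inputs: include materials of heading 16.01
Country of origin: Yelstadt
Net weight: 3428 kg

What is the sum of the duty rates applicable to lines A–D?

Line A: polypropylene → 16.03; tubing → 16.03.02; for construction → 16.03.02.01. Scheduled 27%. Harrowgate agreement on 16.03.01.01: 16.03.02.01 not covered. → 27%.
Line B: polystyrene → 16.04; resin in primary form → 16.04.03; for packaging → 16.04.03.01. Scheduled 2%. Harrowgate agreement on 16.03.01.01: 16.04.03.01 not covered. → 2%.
Line C: PVC → 16.02; resin in primary form → 16.02.04; for construction → 16.02.04.02. Scheduled 10%. Tyrosia agreement on 16.02.04: RVC < 35%. → 10%.
Line D: PET → 16.01; film → 16.01.04; general-purpose → 16.01.04.01. Scheduled 25%. Yelstadt agreement on 16.02.01.03: 16.01.04.01 not covered. → 25%.
Sum: 27% + 2% + 10% + 25% = 64%.

64%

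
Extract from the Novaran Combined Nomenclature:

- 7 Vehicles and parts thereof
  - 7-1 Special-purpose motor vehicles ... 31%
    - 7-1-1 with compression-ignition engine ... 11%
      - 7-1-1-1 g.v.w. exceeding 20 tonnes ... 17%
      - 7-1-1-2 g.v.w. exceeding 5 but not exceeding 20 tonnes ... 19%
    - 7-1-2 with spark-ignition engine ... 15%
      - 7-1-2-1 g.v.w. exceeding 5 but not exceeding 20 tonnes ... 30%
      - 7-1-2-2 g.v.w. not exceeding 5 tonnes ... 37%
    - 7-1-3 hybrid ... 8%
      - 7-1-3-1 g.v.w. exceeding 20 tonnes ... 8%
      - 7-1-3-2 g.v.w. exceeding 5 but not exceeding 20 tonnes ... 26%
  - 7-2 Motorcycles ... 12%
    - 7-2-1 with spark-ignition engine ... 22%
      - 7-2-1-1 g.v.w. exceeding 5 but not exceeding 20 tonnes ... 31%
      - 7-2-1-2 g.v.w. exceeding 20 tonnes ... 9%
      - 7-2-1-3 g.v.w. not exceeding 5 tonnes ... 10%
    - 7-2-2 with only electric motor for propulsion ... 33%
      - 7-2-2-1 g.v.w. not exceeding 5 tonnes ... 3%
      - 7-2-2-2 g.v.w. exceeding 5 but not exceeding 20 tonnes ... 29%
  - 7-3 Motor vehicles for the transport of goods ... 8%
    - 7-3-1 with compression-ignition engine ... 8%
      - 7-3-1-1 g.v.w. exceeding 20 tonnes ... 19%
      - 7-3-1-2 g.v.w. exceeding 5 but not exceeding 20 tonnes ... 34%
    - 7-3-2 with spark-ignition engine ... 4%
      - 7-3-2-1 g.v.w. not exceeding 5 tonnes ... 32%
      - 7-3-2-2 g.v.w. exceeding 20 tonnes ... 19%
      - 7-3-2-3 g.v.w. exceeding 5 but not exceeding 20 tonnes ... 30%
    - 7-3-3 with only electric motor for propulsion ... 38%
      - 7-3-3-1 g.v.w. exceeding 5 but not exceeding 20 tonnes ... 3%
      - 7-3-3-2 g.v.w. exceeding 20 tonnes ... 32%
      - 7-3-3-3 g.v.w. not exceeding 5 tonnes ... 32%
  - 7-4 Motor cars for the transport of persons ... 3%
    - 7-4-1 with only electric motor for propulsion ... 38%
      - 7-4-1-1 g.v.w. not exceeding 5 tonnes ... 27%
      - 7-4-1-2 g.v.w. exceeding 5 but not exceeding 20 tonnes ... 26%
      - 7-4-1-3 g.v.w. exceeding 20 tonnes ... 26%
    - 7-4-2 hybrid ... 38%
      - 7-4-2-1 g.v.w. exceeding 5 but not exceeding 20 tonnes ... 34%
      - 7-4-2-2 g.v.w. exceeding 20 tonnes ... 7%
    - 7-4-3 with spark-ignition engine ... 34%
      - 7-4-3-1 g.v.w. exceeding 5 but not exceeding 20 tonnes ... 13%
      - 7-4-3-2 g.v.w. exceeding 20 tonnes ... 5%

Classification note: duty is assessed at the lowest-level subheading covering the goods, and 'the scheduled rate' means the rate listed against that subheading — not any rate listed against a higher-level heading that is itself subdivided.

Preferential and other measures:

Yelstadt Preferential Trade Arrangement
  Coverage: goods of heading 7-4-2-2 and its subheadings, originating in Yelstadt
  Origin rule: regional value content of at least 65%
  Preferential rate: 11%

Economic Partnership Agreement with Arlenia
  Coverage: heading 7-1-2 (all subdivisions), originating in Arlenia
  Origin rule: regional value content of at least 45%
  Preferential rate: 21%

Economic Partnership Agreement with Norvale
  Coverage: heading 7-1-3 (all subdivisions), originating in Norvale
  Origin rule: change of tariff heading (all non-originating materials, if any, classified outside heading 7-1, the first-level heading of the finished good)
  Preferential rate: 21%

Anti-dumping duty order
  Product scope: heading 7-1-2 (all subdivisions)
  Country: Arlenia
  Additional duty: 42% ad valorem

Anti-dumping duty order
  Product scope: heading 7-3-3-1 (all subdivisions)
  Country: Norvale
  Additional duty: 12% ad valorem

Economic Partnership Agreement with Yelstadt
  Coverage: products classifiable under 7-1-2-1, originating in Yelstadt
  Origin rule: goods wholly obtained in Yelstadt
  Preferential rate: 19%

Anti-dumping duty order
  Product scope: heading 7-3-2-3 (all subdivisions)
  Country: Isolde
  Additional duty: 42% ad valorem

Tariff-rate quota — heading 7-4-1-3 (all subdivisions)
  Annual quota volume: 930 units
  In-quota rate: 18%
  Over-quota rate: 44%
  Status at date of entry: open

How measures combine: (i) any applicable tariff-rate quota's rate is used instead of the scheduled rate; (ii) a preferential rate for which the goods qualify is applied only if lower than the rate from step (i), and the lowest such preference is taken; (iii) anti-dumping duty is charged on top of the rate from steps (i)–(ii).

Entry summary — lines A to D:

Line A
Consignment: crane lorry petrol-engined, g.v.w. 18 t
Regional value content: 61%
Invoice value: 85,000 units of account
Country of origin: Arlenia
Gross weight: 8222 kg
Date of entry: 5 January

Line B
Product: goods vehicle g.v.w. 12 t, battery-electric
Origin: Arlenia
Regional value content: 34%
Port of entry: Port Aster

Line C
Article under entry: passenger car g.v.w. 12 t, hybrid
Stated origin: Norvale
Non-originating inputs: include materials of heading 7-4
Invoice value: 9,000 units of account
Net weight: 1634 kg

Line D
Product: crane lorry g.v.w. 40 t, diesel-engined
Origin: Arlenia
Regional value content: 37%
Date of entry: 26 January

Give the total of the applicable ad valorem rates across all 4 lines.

117%

Line A: crane lorry → 7-1; petrol-engined → 7-1-2; g.v.w. 18 t → 7-1-2-1. Scheduled 30%. Arlenia agreement on 7-1-2: RVC ≥ 45% → 21% available; preferential 21%; anti-dumping (Arlenia, 7-1-2): +42%; total 21% + 42% = 63%. → 63%.
Line B: goods vehicle → 7-3; battery-electric → 7-3-3; g.v.w. 12 t → 7-3-3-1. Scheduled 3%. Arlenia agreement on 7-1-2: 7-3-3-1 not covered. → 3%.
Line C: passenger car → 7-4; hybrid → 7-4-2; g.v.w. 12 t → 7-4-2-1. Scheduled 34%. Norvale agreement on 7-1-3: 7-4-2-1 not covered. → 34%.
Line D: crane lorry → 7-1; diesel-engined → 7-1-1; g.v.w. 40 t → 7-1-1-1. Scheduled 17%. Arlenia agreement on 7-1-2: 7-1-1-1 not covered. → 17%.
Sum: 63% + 3% + 34% + 17% = 117%.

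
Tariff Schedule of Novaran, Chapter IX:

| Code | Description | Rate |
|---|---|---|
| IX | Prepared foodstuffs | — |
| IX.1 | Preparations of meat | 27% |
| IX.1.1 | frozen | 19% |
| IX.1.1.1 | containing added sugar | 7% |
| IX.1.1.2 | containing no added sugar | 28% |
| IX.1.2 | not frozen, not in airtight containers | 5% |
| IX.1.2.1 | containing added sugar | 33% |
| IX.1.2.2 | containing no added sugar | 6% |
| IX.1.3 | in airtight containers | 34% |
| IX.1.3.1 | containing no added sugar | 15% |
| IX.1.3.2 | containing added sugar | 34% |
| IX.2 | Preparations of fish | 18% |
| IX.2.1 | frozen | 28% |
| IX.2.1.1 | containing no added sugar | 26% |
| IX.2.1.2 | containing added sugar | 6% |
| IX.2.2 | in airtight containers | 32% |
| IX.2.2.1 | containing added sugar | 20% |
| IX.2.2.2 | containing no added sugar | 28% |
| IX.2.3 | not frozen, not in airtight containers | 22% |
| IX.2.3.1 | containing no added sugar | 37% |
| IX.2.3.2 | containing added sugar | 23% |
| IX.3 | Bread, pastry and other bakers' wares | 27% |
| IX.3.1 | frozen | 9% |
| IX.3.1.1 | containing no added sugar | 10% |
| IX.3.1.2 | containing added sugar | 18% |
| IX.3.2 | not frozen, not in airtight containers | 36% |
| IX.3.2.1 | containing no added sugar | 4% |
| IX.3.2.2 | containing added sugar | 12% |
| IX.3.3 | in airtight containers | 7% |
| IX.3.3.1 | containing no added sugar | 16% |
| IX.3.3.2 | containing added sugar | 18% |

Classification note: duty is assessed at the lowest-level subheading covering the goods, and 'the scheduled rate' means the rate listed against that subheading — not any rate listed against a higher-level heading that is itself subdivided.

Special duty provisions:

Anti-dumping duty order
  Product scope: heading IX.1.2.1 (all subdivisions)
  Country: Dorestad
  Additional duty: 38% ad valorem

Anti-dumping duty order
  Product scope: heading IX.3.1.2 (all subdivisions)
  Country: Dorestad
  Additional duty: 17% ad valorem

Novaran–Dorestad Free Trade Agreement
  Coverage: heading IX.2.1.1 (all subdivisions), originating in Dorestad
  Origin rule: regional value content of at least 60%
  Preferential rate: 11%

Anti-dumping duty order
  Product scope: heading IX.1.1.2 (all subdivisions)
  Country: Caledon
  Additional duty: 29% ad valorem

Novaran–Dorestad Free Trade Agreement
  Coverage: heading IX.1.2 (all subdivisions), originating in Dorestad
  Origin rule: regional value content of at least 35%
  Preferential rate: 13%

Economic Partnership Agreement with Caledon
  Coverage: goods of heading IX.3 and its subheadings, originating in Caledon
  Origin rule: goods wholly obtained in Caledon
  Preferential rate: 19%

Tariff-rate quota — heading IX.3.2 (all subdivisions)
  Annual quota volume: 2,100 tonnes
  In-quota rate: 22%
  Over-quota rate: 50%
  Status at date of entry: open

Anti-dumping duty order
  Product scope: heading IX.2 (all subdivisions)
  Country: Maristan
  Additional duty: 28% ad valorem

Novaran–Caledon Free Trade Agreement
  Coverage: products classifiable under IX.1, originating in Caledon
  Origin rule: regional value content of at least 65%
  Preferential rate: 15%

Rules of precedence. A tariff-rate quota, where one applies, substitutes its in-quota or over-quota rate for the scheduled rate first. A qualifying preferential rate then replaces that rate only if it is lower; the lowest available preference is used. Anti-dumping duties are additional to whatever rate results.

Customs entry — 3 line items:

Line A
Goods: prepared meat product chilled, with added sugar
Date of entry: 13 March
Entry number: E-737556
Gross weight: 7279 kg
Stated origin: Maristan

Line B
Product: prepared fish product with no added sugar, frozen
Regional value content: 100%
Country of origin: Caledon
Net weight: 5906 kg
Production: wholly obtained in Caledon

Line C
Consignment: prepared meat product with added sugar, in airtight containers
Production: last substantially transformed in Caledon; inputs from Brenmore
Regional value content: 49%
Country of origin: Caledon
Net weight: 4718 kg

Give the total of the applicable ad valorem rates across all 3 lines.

93%

Line A: prepared meat product → IX.1; chilled → IX.1.2; with added sugar → IX.1.2.1. Scheduled 33%. No special measure applies. → 33%.
Line B: prepared fish product → IX.2; frozen → IX.2.1; with no added sugar → IX.2.1.1. Scheduled 26%. Caledon agreement on IX.3: IX.2.1.1 not covered; Caledon agreement on IX.1: IX.2.1.1 not covered. → 26%.
Line C: prepared meat product → IX.1; in airtight containers → IX.1.3; with added sugar → IX.1.3.2. Scheduled 34%. Caledon agreement on IX.3: IX.1.3.2 not covered; Caledon agreement on IX.1: RVC < 65%. → 34%.
Sum: 33% + 26% + 34% = 93%.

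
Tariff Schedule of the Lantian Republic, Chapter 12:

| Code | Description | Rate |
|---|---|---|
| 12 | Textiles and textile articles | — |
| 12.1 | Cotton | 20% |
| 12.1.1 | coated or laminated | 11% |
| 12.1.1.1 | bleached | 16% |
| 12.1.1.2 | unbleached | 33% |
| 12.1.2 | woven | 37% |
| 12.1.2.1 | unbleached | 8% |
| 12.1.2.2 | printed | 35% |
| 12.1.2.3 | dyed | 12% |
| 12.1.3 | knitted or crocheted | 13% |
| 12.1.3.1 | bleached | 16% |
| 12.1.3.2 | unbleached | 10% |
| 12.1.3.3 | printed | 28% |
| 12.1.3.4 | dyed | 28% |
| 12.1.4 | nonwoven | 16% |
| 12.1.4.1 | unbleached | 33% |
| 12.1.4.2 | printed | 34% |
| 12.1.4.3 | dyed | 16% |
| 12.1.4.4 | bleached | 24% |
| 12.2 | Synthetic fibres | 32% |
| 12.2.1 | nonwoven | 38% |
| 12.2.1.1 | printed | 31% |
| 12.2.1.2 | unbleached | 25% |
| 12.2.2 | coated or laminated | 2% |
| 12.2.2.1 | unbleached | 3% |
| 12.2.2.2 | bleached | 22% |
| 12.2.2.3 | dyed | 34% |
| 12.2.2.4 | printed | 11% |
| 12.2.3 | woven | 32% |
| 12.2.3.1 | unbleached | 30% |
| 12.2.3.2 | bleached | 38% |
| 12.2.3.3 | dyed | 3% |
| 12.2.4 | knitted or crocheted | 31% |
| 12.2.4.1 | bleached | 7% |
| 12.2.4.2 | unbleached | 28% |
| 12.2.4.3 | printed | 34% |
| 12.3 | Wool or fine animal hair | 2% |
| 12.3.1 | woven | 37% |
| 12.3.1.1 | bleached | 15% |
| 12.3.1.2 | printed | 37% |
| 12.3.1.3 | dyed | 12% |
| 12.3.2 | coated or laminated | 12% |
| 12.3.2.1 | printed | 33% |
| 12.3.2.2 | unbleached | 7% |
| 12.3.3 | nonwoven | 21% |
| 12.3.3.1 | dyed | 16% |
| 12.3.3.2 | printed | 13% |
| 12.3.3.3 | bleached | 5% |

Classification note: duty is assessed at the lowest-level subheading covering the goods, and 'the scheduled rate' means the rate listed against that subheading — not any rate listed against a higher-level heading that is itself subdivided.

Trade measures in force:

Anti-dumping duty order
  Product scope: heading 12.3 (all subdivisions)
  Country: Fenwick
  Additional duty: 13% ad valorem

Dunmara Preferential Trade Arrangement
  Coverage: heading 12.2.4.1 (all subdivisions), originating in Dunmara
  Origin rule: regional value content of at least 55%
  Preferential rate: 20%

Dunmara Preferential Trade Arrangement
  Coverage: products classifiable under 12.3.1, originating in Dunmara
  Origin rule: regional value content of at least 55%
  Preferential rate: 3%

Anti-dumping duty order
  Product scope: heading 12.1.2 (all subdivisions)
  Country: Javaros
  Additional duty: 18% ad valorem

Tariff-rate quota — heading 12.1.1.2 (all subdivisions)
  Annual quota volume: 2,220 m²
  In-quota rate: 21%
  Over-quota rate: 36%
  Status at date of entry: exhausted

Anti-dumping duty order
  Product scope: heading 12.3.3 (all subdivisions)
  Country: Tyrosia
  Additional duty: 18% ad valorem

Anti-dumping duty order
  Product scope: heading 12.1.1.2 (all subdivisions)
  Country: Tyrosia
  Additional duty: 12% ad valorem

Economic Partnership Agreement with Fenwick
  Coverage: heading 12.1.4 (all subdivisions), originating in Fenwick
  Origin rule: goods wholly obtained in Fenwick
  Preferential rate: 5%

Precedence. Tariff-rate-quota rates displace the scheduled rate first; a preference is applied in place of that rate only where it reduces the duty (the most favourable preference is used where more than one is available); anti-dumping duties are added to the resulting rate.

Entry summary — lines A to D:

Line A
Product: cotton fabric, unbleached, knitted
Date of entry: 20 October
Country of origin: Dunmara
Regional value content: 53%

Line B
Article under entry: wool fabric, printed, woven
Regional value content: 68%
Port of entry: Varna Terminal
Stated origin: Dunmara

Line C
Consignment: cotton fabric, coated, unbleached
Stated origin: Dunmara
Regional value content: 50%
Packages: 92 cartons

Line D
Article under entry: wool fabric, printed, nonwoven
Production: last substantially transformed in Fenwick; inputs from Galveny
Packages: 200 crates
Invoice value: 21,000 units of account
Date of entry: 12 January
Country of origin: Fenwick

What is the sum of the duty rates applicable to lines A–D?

Line A: cotton → 12.1; knitted → 12.1.3; unbleached → 12.1.3.2. Scheduled 10%. Dunmara agreement on 12.2.4.1: 12.1.3.2 not covered; Dunmara agreement on 12.3.1: 12.1.3.2 not covered. → 10%.
Line B: wool → 12.3; woven → 12.3.1; printed → 12.3.1.2. Scheduled 37%. Dunmara agreement on 12.2.4.1: 12.3.1.2 not covered; Dunmara agreement on 12.3.1: RVC ≥ 55% → 3% available; preferential 3%. → 3%.
Line C: cotton → 12.1; coated → 12.1.1; unbleached → 12.1.1.2. Scheduled 33%. quota on 12.1.1.2 exhausted → over-quota 36%; Dunmara agreement on 12.2.4.1: 12.1.1.2 not covered; Dunmara agreement on 12.3.1: 12.1.1.2 not covered. → 36%.
Line D: wool → 12.3; nonwoven → 12.3.3; printed → 12.3.3.2. Scheduled 13%. Fenwick agreement on 12.1.4: 12.3.3.2 not covered; anti-dumping (Fenwick, 12.3): +13%; total 13% + 13% = 26%. → 26%.
Sum: 10% + 3% + 36% + 26% = 75%.

75%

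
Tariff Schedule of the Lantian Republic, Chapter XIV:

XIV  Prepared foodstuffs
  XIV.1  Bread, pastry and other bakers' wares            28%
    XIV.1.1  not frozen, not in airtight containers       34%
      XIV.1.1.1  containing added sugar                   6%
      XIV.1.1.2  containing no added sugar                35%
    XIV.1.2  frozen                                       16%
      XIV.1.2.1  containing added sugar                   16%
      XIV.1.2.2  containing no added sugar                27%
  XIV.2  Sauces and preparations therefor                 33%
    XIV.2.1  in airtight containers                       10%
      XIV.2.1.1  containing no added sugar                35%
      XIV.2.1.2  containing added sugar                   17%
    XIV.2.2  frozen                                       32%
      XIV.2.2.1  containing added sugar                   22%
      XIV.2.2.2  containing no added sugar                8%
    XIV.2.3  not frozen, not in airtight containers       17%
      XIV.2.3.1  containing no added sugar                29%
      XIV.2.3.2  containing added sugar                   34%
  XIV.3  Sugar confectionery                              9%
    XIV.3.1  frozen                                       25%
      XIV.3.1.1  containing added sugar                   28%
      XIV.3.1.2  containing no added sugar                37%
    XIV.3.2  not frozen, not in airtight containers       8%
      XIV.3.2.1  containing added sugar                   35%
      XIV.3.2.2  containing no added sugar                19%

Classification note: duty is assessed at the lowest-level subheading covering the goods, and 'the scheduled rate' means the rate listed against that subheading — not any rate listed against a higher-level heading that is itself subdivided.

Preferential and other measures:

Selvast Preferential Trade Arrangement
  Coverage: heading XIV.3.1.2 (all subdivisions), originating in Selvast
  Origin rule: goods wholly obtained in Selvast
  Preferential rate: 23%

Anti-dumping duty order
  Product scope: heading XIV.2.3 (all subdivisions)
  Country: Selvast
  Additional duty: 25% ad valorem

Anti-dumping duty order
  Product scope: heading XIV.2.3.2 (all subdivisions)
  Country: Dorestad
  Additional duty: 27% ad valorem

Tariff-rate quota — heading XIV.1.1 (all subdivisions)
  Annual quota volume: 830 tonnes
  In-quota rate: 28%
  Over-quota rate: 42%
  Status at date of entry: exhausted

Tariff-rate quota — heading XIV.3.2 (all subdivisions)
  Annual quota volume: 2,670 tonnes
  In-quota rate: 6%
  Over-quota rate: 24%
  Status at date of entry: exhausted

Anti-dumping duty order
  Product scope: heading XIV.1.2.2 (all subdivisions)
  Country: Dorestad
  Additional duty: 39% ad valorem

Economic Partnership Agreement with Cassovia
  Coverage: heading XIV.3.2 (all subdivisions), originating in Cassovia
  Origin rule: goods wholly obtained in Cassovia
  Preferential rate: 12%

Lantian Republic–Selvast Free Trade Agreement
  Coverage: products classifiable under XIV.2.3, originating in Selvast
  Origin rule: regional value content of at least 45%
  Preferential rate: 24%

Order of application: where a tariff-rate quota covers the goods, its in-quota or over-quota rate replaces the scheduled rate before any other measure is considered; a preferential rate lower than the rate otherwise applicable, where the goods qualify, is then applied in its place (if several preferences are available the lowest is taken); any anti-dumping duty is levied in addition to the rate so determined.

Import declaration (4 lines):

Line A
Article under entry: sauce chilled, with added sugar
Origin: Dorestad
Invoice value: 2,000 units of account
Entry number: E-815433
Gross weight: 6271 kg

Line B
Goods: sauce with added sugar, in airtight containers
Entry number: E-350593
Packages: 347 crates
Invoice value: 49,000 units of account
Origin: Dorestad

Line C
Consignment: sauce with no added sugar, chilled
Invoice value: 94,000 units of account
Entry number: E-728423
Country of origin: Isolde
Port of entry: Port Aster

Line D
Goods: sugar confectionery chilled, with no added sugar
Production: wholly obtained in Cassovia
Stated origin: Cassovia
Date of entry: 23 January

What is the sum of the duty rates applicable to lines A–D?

Line A: sauce → XIV.2; chilled → XIV.2.3; with added sugar → XIV.2.3.2. Scheduled 34%. anti-dumping (Dorestad, XIV.2.3.2): +27%; total 34% + 27% = 61%. → 61%.
Line B: sauce → XIV.2; in airtight containers → XIV.2.1; with added sugar → XIV.2.1.2. Scheduled 17%. No special measure applies. → 17%.
Line C: sauce → XIV.2; chilled → XIV.2.3; with no added sugar → XIV.2.3.1. Scheduled 29%. No special measure applies. → 29%.
Line D: sugar confectionery → XIV.3; chilled → XIV.3.2; with no added sugar → XIV.3.2.2. Scheduled 19%. quota on XIV.3.2 exhausted → over-quota 24%; Cassovia agreement on XIV.3.2: wholly obtained → 12% available; preferential 12%. → 12%.
Sum: 61% + 17% + 29% + 12% = 119%.

119%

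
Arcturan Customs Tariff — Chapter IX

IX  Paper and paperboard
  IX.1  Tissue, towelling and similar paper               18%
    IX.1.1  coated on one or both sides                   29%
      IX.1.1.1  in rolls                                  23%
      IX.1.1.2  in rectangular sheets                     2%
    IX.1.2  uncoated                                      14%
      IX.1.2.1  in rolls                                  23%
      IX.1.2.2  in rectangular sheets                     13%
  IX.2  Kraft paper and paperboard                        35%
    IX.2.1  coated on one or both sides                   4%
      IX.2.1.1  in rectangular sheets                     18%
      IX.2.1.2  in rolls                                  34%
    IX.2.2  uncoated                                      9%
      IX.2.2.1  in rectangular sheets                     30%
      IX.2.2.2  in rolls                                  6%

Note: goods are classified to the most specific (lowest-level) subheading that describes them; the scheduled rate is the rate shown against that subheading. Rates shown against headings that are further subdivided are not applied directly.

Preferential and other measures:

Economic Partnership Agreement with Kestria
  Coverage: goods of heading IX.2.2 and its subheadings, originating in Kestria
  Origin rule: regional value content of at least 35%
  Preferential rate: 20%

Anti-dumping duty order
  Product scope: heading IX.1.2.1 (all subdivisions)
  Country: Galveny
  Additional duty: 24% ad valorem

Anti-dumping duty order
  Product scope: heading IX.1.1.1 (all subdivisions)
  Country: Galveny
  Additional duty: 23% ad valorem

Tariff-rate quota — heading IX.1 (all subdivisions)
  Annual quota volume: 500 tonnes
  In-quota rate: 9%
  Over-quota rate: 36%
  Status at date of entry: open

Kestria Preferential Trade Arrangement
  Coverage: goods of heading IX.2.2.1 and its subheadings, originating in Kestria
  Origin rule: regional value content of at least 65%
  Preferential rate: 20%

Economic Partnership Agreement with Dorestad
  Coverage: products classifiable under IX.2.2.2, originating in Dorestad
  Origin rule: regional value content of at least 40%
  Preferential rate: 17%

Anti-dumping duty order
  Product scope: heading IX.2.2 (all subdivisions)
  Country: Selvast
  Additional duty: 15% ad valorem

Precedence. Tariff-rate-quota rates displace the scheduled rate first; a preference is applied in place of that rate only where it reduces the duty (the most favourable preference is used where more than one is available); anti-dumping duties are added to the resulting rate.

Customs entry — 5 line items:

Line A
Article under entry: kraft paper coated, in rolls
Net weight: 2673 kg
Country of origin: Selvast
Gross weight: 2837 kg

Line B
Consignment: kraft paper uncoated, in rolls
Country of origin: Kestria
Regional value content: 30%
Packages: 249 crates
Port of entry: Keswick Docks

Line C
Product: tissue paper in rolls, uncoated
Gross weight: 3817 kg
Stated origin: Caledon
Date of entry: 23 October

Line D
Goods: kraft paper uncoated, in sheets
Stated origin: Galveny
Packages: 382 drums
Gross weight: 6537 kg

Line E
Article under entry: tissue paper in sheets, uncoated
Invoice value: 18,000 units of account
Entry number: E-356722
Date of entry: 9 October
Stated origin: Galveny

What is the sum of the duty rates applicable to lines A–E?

88%

Line A: kraft paper → IX.2; coated → IX.2.1; in rolls → IX.2.1.2. Scheduled 34%. No special measure applies. → 34%.
Line B: kraft paper → IX.2; uncoated → IX.2.2; in rolls → IX.2.2.2. Scheduled 6%. Kestria agreement on IX.2.2: RVC < 35%; Kestria agreement on IX.2.2.1: IX.2.2.2 not covered. → 6%.
Line C: tissue paper → IX.1; uncoated → IX.1.2; in rolls → IX.1.2.1. Scheduled 23%. quota on IX.1 open → in-quota 9%. → 9%.
Line D: kraft paper → IX.2; uncoated → IX.2.2; in sheets → IX.2.2.1. Scheduled 30%. No special measure applies. → 30%.
Line E: tissue paper → IX.1; uncoated → IX.1.2; in sheets → IX.1.2.2. Scheduled 13%. quota on IX.1 open → in-quota 9%. → 9%.
Sum: 34% + 6% + 9% + 30% + 9% = 88%.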